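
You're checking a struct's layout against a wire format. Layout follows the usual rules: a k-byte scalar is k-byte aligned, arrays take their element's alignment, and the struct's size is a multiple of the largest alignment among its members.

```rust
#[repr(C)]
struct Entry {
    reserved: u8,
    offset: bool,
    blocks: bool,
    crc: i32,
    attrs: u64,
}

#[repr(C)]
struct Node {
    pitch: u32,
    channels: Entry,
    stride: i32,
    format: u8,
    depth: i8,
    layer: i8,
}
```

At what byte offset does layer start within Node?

Entry: 0..1  reserved  (1B, 1-aligned); 1..2  offset  (1B, 1-aligned); 2..3  blocks  (1B, 1-aligned); 3..4  -- padding (1B); 4..8  crc  (4B, 4-aligned); 8..16  attrs  (8B, 8-aligned); sizeof = 16, alignof = 8
0..4  pitch  (4B, 4-aligned)
4..8  -- padding (4B)
8..24  channels  (16B, 8-aligned)
24..28  stride  (4B, 4-aligned)
28..29  format  (1B, 1-aligned)
29..30  depth  (1B, 1-aligned)
30..31  layer  (1B, 1-aligned)

30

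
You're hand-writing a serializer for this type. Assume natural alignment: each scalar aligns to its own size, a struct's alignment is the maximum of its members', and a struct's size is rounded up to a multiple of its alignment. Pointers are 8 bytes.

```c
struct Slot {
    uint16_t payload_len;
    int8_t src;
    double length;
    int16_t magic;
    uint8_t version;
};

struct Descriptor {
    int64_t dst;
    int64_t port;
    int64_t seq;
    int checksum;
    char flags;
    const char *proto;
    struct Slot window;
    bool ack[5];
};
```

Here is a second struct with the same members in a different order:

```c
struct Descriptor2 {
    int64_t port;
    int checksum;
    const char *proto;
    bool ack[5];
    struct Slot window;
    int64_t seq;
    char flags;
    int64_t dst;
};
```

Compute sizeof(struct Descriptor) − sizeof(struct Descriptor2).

Slot: @0: payload_len [2B, align 2] → 2; @2: src [1B, align 1] → 3; +5 pad (align 8); @8: length [8B, align 8] → 16; @16: magic [2B, align 2] → 18; @18: version [1B, align 1] → 19; +5 tail pad (align 8); size 24, align 8
@0: dst [8B, align 8] → 8
@8: port [8B, align 8] → 16
@16: seq [8B, align 8] → 24
@24: checksum [4B, align 4] → 28
@28: flags [1B, align 1] → 29
+3 pad (align 8)
@32: proto [8B, align 8] → 40
@40: window [24B, align 8] → 64
@64: ack [5B, align 1] → 69
+3 tail pad (align 8)
size 72, align 8
— Descriptor2 —
@0: port [8B, align 8] → 8
@8: checksum [4B, align 4] → 12
+4 pad (align 8)
@16: proto [8B, align 8] → 24
@24: ack [5B, align 1] → 29
+3 pad (align 8)
@32: window [24B, align 8] → 56
@56: seq [8B, align 8] → 64
@64: flags [1B, align 1] → 65
+7 pad (align 8)
@72: dst [8B, align 8] → 80
size 80, align 8
72 − 80 = -8

-8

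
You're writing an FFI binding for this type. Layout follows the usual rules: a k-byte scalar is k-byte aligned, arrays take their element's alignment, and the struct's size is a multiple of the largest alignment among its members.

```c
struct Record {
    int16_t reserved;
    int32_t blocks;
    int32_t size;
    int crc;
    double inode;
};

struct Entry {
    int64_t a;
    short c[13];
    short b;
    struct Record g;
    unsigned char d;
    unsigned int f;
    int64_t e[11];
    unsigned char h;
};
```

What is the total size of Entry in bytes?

Record: @0: reserved [2B, align 2] → 2; +2 pad (align 4); @4: blocks [4B, align 4] → 8; @8: size [4B, align 4] → 12; @12: crc [4B, align 4] → 16; @16: inode [8B, align 8] → 24; size 24, align 8
@0: a [8B, align 8] → 8
@8: c [26B, align 2] → 34
@34: b [2B, align 2] → 36
+4 pad (align 8)
@40: g [24B, align 8] → 64
@64: d [1B, align 1] → 65
+3 pad (align 4)
@68: f [4B, align 4] → 72
@72: e [88B, align 8] → 160
@160: h [1B, align 1] → 161
+7 tail pad (align 8)
size 168, align 8

168 bytes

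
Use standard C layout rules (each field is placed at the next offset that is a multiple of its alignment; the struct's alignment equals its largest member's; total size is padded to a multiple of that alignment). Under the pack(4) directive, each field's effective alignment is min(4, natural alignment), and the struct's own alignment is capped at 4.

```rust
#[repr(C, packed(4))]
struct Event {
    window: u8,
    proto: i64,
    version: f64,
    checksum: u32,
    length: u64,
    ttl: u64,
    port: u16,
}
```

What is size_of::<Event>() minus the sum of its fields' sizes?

5

0..1  window  (1B, 1-aligned)
1..4  -- padding (3B)
4..12  proto  (8B, 4-aligned)
12..20  version  (8B, 4-aligned)
20..24  checksum  (4B, 4-aligned)
24..32  length  (8B, 4-aligned)
32..40  ttl  (8B, 4-aligned)
40..42  port  (2B, 2-aligned)
42..44  -- tail padding (2B)
sizeof = 44, alignof = 4
data bytes 39, size 44 → padding 5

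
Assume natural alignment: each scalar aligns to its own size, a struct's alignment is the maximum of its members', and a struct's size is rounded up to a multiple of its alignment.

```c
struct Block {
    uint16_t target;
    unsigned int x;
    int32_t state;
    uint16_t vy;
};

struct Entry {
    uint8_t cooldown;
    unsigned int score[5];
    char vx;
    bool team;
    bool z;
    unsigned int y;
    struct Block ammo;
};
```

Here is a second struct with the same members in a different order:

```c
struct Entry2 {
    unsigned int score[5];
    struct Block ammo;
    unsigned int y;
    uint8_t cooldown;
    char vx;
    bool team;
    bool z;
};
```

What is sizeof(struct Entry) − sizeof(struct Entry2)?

Block: 0..2  target  (2B, 2-aligned); 2..4  -- padding (2B); 4..8  x  (4B, 4-aligned); 8..12  state  (4B, 4-aligned); 12..14  vy  (2B, 2-aligned); 14..16  -- tail padding (2B); sizeof = 16, alignof = 4
0..1  cooldown  (1B, 1-aligned)
1..4  -- padding (3B)
4..24  score  (20B, 4-aligned)
24..25  vx  (1B, 1-aligned)
25..26  team  (1B, 1-aligned)
26..27  z  (1B, 1-aligned)
27..28  -- padding (1B)
28..32  y  (4B, 4-aligned)
32..48  ammo  (16B, 4-aligned)
sizeof = 48, alignof = 4
— Entry2 —
0..20  score  (20B, 4-aligned)
20..36  ammo  (16B, 4-aligned)
36..40  y  (4B, 4-aligned)
40..41  cooldown  (1B, 1-aligned)
41..42  vx  (1B, 1-aligned)
42..43  team  (1B, 1-aligned)
43..44  z  (1B, 1-aligned)
sizeof = 44, alignof = 4
48 − 44 = 4

4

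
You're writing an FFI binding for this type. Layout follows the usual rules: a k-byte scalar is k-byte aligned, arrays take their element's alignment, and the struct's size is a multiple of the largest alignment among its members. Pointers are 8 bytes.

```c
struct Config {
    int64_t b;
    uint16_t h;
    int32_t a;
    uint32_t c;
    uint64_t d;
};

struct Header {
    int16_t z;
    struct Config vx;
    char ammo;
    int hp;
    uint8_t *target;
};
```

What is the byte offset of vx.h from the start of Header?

16

Config: 0..8  b  (8B, 8-aligned); 8..10  h  (2B, 2-aligned); 10..12  -- padding (2B); 12..16  a  (4B, 4-aligned); 16..20  c  (4B, 4-aligned); 20..24  -- padding (4B); 24..32  d  (8B, 8-aligned); sizeof = 32, alignof = 8
0..2  z  (2B, 2-aligned)
2..8  -- padding (6B)
8..40  vx  (32B, 8-aligned)
within Config: h at 8
8 + 8 = 16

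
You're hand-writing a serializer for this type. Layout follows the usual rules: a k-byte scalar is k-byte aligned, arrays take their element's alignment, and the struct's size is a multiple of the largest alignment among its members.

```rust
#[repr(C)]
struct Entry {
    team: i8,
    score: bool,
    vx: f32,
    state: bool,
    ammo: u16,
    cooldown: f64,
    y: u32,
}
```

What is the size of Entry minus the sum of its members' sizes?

team at 0 (size 1, align 1) → ends 1
score at 1 (size 1, align 1) → ends 2
pad 2 to align 4 for vx
vx at 4 (size 4, align 4) → ends 8
state at 8 (size 1, align 1) → ends 9
pad 1 to align 2 for ammo
ammo at 10 (size 2, align 2) → ends 12
pad 4 to align 8 for cooldown
cooldown at 16 (size 8, align 8) → ends 24
y at 24 (size 4, align 4) → ends 28
tail pad 4 to reach multiple of 8
total 32 bytes, alignment 8
data bytes 21, size 32 → padding 11

11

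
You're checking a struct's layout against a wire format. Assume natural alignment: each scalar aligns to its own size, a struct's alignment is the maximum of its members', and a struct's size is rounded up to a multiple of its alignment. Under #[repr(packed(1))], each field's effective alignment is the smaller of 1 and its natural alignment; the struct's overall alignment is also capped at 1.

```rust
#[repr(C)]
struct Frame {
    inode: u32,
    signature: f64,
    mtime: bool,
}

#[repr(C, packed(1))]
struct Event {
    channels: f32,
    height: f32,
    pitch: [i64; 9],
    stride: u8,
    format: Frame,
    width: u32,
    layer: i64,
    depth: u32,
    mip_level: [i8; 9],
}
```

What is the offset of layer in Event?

109

Frame: @0: inode [4B, align 4] → 4; +4 pad (align 8); @8: signature [8B, align 8] → 16; @16: mtime [1B, align 1] → 17; +7 tail pad (align 8); size 24, align 8
@0: channels [4B, align 1] → 4
@4: height [4B, align 1] → 8
@8: pitch [72B, align 1] → 80
@80: stride [1B, align 1] → 81
@81: format [24B, align 1] → 105
@105: width [4B, align 1] → 109
@109: layer [8B, align 1] → 117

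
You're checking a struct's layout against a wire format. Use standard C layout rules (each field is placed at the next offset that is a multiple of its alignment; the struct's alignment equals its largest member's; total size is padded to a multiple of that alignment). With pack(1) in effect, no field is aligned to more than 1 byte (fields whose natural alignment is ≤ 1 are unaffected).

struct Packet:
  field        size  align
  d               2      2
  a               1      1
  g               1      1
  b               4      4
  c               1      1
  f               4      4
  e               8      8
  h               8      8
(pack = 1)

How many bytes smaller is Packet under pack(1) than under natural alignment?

3

natural layout:
  @0: d [2B, align 2] → 2
  @2: a [1B, align 1] → 3
  @3: g [1B, align 1] → 4
  @4: b [4B, align 4] → 8
  @8: c [1B, align 1] → 9
  +3 pad (align 4)
  @12: f [4B, align 4] → 16
  @16: e [8B, align 8] → 24
  @24: h [8B, align 8] → 32
  size 32, align 8
packed(1) layout:
  @0: d [2B, align 1] → 2
  @2: a [1B, align 1] → 3
  @3: g [1B, align 1] → 4
  @4: b [4B, align 1] → 8
  @8: c [1B, align 1] → 9
  @9: f [4B, align 1] → 13
  @13: e [8B, align 1] → 21
  @21: h [8B, align 1] → 29
  size 29, align 1
32 − 29 = 3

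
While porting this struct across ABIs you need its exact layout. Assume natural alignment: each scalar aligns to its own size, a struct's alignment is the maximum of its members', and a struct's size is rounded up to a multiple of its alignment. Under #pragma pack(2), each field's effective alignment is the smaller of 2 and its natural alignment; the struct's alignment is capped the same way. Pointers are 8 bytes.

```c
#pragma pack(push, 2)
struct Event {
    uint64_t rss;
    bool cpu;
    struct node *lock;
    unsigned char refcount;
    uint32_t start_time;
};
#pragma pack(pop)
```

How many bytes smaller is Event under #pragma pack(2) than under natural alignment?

8

natural layout:
  0..8  rss  (8B, 8-aligned)
  8..9  cpu  (1B, 1-aligned)
  9..16  -- padding (7B)
  16..24  lock  (8B, 8-aligned)
  24..25  refcount  (1B, 1-aligned)
  25..28  -- padding (3B)
  28..32  start_time  (4B, 4-aligned)
  sizeof = 32, alignof = 8
packed(2) layout:
  0..8  rss  (8B, 2-aligned)
  8..9  cpu  (1B, 1-aligned)
  9..10  -- padding (1B)
  10..18  lock  (8B, 2-aligned)
  18..19  refcount  (1B, 1-aligned)
  19..20  -- padding (1B)
  20..24  start_time  (4B, 2-aligned)
  sizeof = 24, alignof = 2
32 − 24 = 8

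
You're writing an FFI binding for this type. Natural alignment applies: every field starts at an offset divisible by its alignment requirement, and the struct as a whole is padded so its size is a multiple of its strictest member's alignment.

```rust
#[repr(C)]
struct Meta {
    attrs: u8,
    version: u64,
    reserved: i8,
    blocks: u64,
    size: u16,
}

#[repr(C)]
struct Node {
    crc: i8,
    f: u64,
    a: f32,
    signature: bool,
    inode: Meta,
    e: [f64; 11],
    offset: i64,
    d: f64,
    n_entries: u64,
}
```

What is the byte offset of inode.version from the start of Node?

32

Meta: @0: attrs [1B, align 1] → 1; +7 pad (align 8); @8: version [8B, align 8] → 16; @16: reserved [1B, align 1] → 17; +7 pad (align 8); @24: blocks [8B, align 8] → 32; @32: size [2B, align 2] → 34; +6 tail pad (align 8); size 40, align 8
@0: crc [1B, align 1] → 1
+7 pad (align 8)
@8: f [8B, align 8] → 16
@16: a [4B, align 4] → 20
@20: signature [1B, align 1] → 21
+3 pad (align 8)
@24: inode [40B, align 8] → 64
within Meta: version at 8
24 + 8 = 32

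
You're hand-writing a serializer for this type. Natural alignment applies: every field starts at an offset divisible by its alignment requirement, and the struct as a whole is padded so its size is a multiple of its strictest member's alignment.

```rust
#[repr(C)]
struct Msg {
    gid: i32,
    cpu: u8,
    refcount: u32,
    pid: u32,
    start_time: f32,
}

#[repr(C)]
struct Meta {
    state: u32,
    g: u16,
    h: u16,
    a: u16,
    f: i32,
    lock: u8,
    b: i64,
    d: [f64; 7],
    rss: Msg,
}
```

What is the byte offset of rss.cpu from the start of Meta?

92

Msg: gid at 0 (size 4, align 4) → ends 4; cpu at 4 (size 1, align 1) → ends 5; pad 3 to align 4 for refcount; refcount at 8 (size 4, align 4) → ends 12; pid at 12 (size 4, align 4) → ends 16; start_time at 16 (size 4, align 4) → ends 20; total 20 bytes, alignment 4
state at 0 (size 4, align 4) → ends 4
g at 4 (size 2, align 2) → ends 6
h at 6 (size 2, align 2) → ends 8
a at 8 (size 2, align 2) → ends 10
pad 2 to align 4 for f
f at 12 (size 4, align 4) → ends 16
lock at 16 (size 1, align 1) → ends 17
pad 7 to align 8 for b
b at 24 (size 8, align 8) → ends 32
d at 32 (size 56, align 8) → ends 88
rss at 88 (size 20, align 4) → ends 108
within Msg: cpu at 4
88 + 4 = 92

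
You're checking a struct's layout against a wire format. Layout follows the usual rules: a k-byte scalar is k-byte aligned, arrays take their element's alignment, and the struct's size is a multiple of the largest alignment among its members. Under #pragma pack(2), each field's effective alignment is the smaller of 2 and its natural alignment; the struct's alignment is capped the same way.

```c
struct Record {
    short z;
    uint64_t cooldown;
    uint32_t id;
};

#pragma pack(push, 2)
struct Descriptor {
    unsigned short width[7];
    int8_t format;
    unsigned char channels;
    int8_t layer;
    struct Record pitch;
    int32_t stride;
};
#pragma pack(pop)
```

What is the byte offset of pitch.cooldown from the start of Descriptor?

Record: z at 0 (size 2, align 2) → ends 2; pad 6 to align 8 for cooldown; cooldown at 8 (size 8, align 8) → ends 16; id at 16 (size 4, align 4) → ends 20; tail pad 4 to reach multiple of 8; total 24 bytes, alignment 8
width at 0 (size 14, align 2) → ends 14
format at 14 (size 1, align 1) → ends 15
channels at 15 (size 1, align 1) → ends 16
layer at 16 (size 1, align 1) → ends 17
pad 1 to align 2 for pitch
pitch at 18 (size 24, align 2) → ends 42
within Record: cooldown at 8
18 + 8 = 26

26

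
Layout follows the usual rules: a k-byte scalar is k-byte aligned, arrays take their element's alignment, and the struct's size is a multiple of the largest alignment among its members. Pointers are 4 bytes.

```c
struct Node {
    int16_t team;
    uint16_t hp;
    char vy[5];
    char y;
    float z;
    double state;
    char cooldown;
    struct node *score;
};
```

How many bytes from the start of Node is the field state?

@0: team [2B, align 2] → 2
@2: hp [2B, align 2] → 4
@4: vy [5B, align 1] → 9
@9: y [1B, align 1] → 10
+2 pad (align 4)
@12: z [4B, align 4] → 16
@16: state [8B, align 8] → 24

16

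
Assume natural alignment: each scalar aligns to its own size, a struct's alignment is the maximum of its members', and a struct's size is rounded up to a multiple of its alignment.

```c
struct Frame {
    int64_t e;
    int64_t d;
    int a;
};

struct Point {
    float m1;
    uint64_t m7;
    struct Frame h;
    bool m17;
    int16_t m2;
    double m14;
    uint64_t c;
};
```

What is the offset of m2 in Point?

42

Frame: e at 0 (size 8, align 8) → ends 8; d at 8 (size 8, align 8) → ends 16; a at 16 (size 4, align 4) → ends 20; tail pad 4 to reach multiple of 8; total 24 bytes, alignment 8
m1 at 0 (size 4, align 4) → ends 4
pad 4 to align 8 for m7
m7 at 8 (size 8, align 8) → ends 16
h at 16 (size 24, align 8) → ends 40
m17 at 40 (size 1, align 1) → ends 41
pad 1 to align 2 for m2
m2 at 42 (size 2, align 2) → ends 44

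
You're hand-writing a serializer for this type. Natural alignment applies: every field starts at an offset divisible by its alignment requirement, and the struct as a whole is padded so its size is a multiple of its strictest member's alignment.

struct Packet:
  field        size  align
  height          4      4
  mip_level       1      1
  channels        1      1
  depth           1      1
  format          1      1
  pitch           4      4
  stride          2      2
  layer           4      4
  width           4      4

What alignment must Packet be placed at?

4

member alignments: height=4, mip_level=1, channels=1, depth=1, format=1, pitch=4, stride=2, layer=4, width=4
max = 4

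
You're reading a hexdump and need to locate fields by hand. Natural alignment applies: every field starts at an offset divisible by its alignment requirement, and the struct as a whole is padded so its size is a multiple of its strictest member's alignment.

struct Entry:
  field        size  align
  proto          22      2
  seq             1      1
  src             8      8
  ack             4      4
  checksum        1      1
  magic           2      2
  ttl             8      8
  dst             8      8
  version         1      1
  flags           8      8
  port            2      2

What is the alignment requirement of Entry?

member alignments: proto=2, seq=1, src=8, ack=4, checksum=1, magic=2, ttl=8, dst=8, version=1, flags=8, port=2
max = 8

8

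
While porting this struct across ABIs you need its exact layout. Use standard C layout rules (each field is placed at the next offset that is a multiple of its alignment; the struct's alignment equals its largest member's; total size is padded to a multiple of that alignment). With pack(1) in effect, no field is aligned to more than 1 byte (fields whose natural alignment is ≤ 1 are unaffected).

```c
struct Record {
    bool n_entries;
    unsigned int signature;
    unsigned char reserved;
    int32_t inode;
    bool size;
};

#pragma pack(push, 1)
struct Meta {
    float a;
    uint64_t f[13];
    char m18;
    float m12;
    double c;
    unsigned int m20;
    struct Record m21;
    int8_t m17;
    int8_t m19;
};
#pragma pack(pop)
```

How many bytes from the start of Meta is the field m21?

125

Record: @0: n_entries [1B, align 1] → 1; +3 pad (align 4); @4: signature [4B, align 4] → 8; @8: reserved [1B, align 1] → 9; +3 pad (align 4); @12: inode [4B, align 4] → 16; @16: size [1B, align 1] → 17; +3 tail pad (align 4); size 20, align 4
@0: a [4B, align 1] → 4
@4: f [104B, align 1] → 108
@108: m18 [1B, align 1] → 109
@109: m12 [4B, align 1] → 113
@113: c [8B, align 1] → 121
@121: m20 [4B, align 1] → 125
@125: m21 [20B, align 1] → 145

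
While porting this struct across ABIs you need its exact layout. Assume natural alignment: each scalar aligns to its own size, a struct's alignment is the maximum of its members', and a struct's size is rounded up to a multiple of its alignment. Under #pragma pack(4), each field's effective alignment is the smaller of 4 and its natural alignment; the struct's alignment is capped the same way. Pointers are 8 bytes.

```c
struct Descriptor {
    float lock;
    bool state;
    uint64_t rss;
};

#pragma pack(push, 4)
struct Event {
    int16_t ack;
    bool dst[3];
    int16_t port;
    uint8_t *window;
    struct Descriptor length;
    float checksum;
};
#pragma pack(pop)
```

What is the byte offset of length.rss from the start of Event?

24

Descriptor: lock at 0 (size 4, align 4) → ends 4; state at 4 (size 1, align 1) → ends 5; pad 3 to align 8 for rss; rss at 8 (size 8, align 8) → ends 16; total 16 bytes, alignment 8
ack at 0 (size 2, align 2) → ends 2
dst at 2 (size 3, align 1) → ends 5
pad 1 to align 2 for port
port at 6 (size 2, align 2) → ends 8
window at 8 (size 8, align 4) → ends 16
length at 16 (size 16, align 4) → ends 32
within Descriptor: rss at 8
16 + 8 = 24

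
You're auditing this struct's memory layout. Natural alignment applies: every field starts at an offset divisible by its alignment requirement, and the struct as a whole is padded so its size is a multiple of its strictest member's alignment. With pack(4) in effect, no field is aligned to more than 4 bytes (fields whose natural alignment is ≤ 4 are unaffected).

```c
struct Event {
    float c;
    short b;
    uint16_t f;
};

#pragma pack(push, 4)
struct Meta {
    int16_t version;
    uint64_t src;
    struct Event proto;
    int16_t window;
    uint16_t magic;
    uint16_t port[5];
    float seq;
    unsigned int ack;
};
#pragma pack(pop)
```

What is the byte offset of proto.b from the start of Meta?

16

Event: @0: c [4B, align 4] → 4; @4: b [2B, align 2] → 6; @6: f [2B, align 2] → 8; size 8, align 4
@0: version [2B, align 2] → 2
+2 pad (align 4)
@4: src [8B, align 4] → 12
@12: proto [8B, align 4] → 20
within Event: b at 4
12 + 4 = 16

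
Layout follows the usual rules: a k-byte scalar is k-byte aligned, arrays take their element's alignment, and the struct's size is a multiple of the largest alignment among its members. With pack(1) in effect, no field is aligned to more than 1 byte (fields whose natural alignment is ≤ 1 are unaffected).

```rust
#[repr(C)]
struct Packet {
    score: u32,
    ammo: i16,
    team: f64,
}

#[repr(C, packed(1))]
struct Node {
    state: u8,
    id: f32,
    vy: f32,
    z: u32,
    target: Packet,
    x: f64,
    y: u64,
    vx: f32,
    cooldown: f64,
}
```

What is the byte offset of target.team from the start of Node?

21

Packet: @0: score [4B, align 4] → 4; @4: ammo [2B, align 2] → 6; +2 pad (align 8); @8: team [8B, align 8] → 16; size 16, align 8
@0: state [1B, align 1] → 1
@1: id [4B, align 1] → 5
@5: vy [4B, align 1] → 9
@9: z [4B, align 1] → 13
@13: target [16B, align 1] → 29
within Packet: team at 8
13 + 8 = 21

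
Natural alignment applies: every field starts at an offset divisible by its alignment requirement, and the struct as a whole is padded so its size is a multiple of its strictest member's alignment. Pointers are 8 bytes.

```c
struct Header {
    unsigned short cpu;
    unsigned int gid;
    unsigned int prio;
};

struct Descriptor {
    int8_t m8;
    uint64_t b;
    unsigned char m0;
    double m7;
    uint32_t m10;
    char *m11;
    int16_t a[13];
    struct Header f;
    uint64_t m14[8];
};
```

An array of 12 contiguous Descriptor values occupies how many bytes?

Header: 0..2  cpu  (2B, 2-aligned); 2..4  -- padding (2B); 4..8  gid  (4B, 4-aligned); 8..12  prio  (4B, 4-aligned); sizeof = 12, alignof = 4
0..1  m8  (1B, 1-aligned)
1..8  -- padding (7B)
8..16  b  (8B, 8-aligned)
16..17  m0  (1B, 1-aligned)
17..24  -- padding (7B)
24..32  m7  (8B, 8-aligned)
32..36  m10  (4B, 4-aligned)
36..40  -- padding (4B)
40..48  m11  (8B, 8-aligned)
48..74  a  (26B, 2-aligned)
74..76  -- padding (2B)
76..88  f  (12B, 4-aligned)
88..152  m14  (64B, 8-aligned)
sizeof = 152, alignof = 8
array of 12: 12 × 152 = 1824

1824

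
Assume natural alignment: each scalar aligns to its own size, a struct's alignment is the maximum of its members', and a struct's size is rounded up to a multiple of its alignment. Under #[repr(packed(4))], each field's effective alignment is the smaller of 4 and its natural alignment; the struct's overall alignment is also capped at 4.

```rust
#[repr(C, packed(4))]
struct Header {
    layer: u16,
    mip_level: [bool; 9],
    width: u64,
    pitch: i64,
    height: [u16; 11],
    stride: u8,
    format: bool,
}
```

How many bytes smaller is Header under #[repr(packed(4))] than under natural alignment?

natural layout:
  0..2  layer  (2B, 2-aligned)
  2..11  mip_level  (9B, 1-aligned)
  11..16  -- padding (5B)
  16..24  width  (8B, 8-aligned)
  24..32  pitch  (8B, 8-aligned)
  32..54  height  (22B, 2-aligned)
  54..55  stride  (1B, 1-aligned)
  55..56  format  (1B, 1-aligned)
  sizeof = 56, alignof = 8
packed(4) layout:
  0..2  layer  (2B, 2-aligned)
  2..11  mip_level  (9B, 1-aligned)
  11..12  -- padding (1B)
  12..20  width  (8B, 4-aligned)
  20..28  pitch  (8B, 4-aligned)
  28..50  height  (22B, 2-aligned)
  50..51  stride  (1B, 1-aligned)
  51..52  format  (1B, 1-aligned)
  sizeof = 52, alignof = 4
56 − 52 = 4

4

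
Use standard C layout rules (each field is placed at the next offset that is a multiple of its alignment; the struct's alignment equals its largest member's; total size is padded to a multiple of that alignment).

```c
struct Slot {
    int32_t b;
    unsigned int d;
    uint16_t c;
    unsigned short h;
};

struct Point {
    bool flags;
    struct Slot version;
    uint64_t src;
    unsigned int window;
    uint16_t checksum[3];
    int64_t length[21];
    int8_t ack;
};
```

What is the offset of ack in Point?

208

Slot: @0: b [4B, align 4] → 4; @4: d [4B, align 4] → 8; @8: c [2B, align 2] → 10; @10: h [2B, align 2] → 12; size 12, align 4
@0: flags [1B, align 1] → 1
+3 pad (align 4)
@4: version [12B, align 4] → 16
@16: src [8B, align 8] → 24
@24: window [4B, align 4] → 28
@28: checksum [6B, align 2] → 34
+6 pad (align 8)
@40: length [168B, align 8] → 208
@208: ack [1B, align 1] → 209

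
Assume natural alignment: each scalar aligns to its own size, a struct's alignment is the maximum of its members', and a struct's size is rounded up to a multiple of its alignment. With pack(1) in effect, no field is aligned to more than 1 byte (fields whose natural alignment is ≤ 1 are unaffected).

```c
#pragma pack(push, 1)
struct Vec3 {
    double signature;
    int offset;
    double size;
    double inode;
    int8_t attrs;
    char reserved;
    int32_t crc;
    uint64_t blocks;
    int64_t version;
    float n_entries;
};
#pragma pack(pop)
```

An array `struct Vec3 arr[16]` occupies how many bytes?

signature at 0 (size 8, align 1) → ends 8
offset at 8 (size 4, align 1) → ends 12
size at 12 (size 8, align 1) → ends 20
inode at 20 (size 8, align 1) → ends 28
attrs at 28 (size 1, align 1) → ends 29
reserved at 29 (size 1, align 1) → ends 30
crc at 30 (size 4, align 1) → ends 34
blocks at 34 (size 8, align 1) → ends 42
version at 42 (size 8, align 1) → ends 50
n_entries at 50 (size 4, align 1) → ends 54
total 54 bytes, alignment 1
array of 16: 16 × 54 = 864

864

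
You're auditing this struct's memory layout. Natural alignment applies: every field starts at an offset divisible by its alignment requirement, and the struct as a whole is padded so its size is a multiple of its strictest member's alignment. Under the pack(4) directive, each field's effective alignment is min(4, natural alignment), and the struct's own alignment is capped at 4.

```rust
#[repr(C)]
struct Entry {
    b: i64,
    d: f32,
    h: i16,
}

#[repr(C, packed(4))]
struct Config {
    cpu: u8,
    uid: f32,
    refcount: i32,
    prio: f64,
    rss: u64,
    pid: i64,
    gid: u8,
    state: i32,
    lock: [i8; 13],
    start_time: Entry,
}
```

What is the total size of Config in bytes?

Entry: b at 0 (size 8, align 8) → ends 8; d at 8 (size 4, align 4) → ends 12; h at 12 (size 2, align 2) → ends 14; tail pad 2 to reach multiple of 8; total 16 bytes, alignment 8
cpu at 0 (size 1, align 1) → ends 1
pad 3 to align 4 for uid
uid at 4 (size 4, align 4) → ends 8
refcount at 8 (size 4, align 4) → ends 12
prio at 12 (size 8, align 4) → ends 20
rss at 20 (size 8, align 4) → ends 28
pid at 28 (size 8, align 4) → ends 36
gid at 36 (size 1, align 1) → ends 37
pad 3 to align 4 for state
state at 40 (size 4, align 4) → ends 44
lock at 44 (size 13, align 1) → ends 57
pad 3 to align 4 for start_time
start_time at 60 (size 16, align 4) → ends 76
total 76 bytes, alignment 4

76 bytes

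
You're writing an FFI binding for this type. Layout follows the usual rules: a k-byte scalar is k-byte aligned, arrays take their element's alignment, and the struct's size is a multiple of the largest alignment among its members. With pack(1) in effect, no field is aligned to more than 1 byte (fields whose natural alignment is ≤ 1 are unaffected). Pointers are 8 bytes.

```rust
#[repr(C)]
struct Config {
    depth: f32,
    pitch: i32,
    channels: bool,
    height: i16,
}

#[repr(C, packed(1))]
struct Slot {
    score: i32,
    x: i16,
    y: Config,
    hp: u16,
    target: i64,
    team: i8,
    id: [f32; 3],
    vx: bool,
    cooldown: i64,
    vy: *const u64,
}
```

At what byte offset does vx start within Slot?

41

Config: @0: depth [4B, align 4] → 4; @4: pitch [4B, align 4] → 8; @8: channels [1B, align 1] → 9; +1 pad (align 2); @10: height [2B, align 2] → 12; size 12, align 4
@0: score [4B, align 1] → 4
@4: x [2B, align 1] → 6
@6: y [12B, align 1] → 18
@18: hp [2B, align 1] → 20
@20: target [8B, align 1] → 28
@28: team [1B, align 1] → 29
@29: id [12B, align 1] → 41
@41: vx [1B, align 1] → 42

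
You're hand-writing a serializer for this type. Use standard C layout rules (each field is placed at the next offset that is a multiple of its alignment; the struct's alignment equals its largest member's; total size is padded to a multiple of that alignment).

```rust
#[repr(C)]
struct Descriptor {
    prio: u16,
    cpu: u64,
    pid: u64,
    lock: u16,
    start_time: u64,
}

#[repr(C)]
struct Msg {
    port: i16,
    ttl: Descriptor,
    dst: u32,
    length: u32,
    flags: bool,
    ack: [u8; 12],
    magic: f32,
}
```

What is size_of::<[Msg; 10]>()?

800

Descriptor: 0..2  prio  (2B, 2-aligned); 2..8  -- padding (6B); 8..16  cpu  (8B, 8-aligned); 16..24  pid  (8B, 8-aligned); 24..26  lock  (2B, 2-aligned); 26..32  -- padding (6B); 32..40  start_time  (8B, 8-aligned); sizeof = 40, alignof = 8
0..2  port  (2B, 2-aligned)
2..8  -- padding (6B)
8..48  ttl  (40B, 8-aligned)
48..52  dst  (4B, 4-aligned)
52..56  length  (4B, 4-aligned)
56..57  flags  (1B, 1-aligned)
57..69  ack  (12B, 1-aligned)
69..72  -- padding (3B)
72..76  magic  (4B, 4-aligned)
76..80  -- tail padding (4B)
sizeof = 80, alignof = 8
array of 10: 10 × 80 = 800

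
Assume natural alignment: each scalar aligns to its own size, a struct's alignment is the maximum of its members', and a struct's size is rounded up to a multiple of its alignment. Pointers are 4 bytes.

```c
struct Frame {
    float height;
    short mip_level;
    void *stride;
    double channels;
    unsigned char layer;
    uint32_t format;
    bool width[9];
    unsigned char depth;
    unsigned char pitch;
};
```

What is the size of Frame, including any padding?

0..4  height  (4B, 4-aligned)
4..6  mip_level  (2B, 2-aligned)
6..8  -- padding (2B)
8..12  stride  (4B, 4-aligned)
12..16  -- padding (4B)
16..24  channels  (8B, 8-aligned)
24..25  layer  (1B, 1-aligned)
25..28  -- padding (3B)
28..32  format  (4B, 4-aligned)
32..41  width  (9B, 1-aligned)
41..42  depth  (1B, 1-aligned)
42..43  pitch  (1B, 1-aligned)
43..48  -- tail padding (5B)
sizeof = 48, alignof = 8

48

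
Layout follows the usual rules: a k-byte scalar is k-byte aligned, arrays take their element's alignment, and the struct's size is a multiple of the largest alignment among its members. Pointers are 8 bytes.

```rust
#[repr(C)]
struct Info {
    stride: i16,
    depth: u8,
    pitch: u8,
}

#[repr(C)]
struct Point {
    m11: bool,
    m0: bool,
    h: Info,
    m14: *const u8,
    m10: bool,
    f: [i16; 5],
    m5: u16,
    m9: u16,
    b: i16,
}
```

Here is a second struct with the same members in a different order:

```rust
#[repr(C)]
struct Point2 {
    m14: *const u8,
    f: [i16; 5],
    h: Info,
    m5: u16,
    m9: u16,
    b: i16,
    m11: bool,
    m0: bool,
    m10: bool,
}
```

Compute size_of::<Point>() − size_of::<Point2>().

8

Info: 0..2  stride  (2B, 2-aligned); 2..3  depth  (1B, 1-aligned); 3..4  pitch  (1B, 1-aligned); sizeof = 4, alignof = 2
0..1  m11  (1B, 1-aligned)
1..2  m0  (1B, 1-aligned)
2..6  h  (4B, 2-aligned)
6..8  -- padding (2B)
8..16  m14  (8B, 8-aligned)
16..17  m10  (1B, 1-aligned)
17..18  -- padding (1B)
18..28  f  (10B, 2-aligned)
28..30  m5  (2B, 2-aligned)
30..32  m9  (2B, 2-aligned)
32..34  b  (2B, 2-aligned)
34..40  -- tail padding (6B)
sizeof = 40, alignof = 8
— Point2 —
0..8  m14  (8B, 8-aligned)
8..18  f  (10B, 2-aligned)
18..22  h  (4B, 2-aligned)
22..24  m5  (2B, 2-aligned)
24..26  m9  (2B, 2-aligned)
26..28  b  (2B, 2-aligned)
28..29  m11  (1B, 1-aligned)
29..30  m0  (1B, 1-aligned)
30..31  m10  (1B, 1-aligned)
31..32  -- tail padding (1B)
sizeof = 32, alignof = 8
40 − 32 = 8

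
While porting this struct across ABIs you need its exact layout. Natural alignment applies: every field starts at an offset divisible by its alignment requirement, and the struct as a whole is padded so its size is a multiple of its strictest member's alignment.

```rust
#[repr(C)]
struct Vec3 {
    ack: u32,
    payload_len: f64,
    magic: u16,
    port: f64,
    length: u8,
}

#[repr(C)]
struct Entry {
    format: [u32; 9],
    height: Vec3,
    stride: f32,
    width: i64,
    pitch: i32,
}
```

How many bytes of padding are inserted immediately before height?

Vec3: ack at 0 (size 4, align 4) → ends 4; pad 4 to align 8 for payload_len; payload_len at 8 (size 8, align 8) → ends 16; magic at 16 (size 2, align 2) → ends 18; pad 6 to align 8 for port; port at 24 (size 8, align 8) → ends 32; length at 32 (size 1, align 1) → ends 33; tail pad 7 to reach multiple of 8; total 40 bytes, alignment 8
format at 0 (size 36, align 4) → ends 36
pad 4 to align 8 for height
height at 40 (size 40, align 8) → ends 80

4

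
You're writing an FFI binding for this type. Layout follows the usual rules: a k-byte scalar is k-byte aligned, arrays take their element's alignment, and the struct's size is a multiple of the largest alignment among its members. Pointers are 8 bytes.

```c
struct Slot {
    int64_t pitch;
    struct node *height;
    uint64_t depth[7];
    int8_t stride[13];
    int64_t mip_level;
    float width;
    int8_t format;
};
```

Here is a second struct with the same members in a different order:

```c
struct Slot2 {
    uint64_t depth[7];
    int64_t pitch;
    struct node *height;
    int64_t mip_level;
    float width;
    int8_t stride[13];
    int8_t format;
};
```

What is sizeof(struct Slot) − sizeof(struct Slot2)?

@0: pitch [8B, align 8] → 8
@8: height [8B, align 8] → 16
@16: depth [56B, align 8] → 72
@72: stride [13B, align 1] → 85
+3 pad (align 8)
@88: mip_level [8B, align 8] → 96
@96: width [4B, align 4] → 100
@100: format [1B, align 1] → 101
+3 tail pad (align 8)
size 104, align 8
— Slot2 —
@0: depth [56B, align 8] → 56
@56: pitch [8B, align 8] → 64
@64: height [8B, align 8] → 72
@72: mip_level [8B, align 8] → 80
@80: width [4B, align 4] → 84
@84: stride [13B, align 1] → 97
@97: format [1B, align 1] → 98
+6 tail pad (align 8)
size 104, align 8
104 − 104 = 0

0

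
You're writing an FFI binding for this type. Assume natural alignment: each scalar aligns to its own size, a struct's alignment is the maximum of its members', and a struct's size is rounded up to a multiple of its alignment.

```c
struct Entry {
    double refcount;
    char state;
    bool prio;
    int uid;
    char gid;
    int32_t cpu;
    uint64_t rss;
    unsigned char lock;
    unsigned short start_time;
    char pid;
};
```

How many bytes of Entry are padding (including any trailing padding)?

9

0..8  refcount  (8B, 8-aligned)
8..9  state  (1B, 1-aligned)
9..10  prio  (1B, 1-aligned)
10..12  -- padding (2B)
12..16  uid  (4B, 4-aligned)
16..17  gid  (1B, 1-aligned)
17..20  -- padding (3B)
20..24  cpu  (4B, 4-aligned)
24..32  rss  (8B, 8-aligned)
32..33  lock  (1B, 1-aligned)
33..34  -- padding (1B)
34..36  start_time  (2B, 2-aligned)
36..37  pid  (1B, 1-aligned)
37..40  -- tail padding (3B)
sizeof = 40, alignof = 8
data bytes 31, size 40 → padding 9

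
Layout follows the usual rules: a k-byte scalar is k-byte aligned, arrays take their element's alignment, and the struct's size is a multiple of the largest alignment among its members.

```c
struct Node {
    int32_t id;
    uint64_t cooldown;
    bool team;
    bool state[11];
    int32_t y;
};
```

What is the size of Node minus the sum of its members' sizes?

@0: id [4B, align 4] → 4
+4 pad (align 8)
@8: cooldown [8B, align 8] → 16
@16: team [1B, align 1] → 17
@17: state [11B, align 1] → 28
@28: y [4B, align 4] → 32
size 32, align 8
data bytes 28, size 32 → padding 4

4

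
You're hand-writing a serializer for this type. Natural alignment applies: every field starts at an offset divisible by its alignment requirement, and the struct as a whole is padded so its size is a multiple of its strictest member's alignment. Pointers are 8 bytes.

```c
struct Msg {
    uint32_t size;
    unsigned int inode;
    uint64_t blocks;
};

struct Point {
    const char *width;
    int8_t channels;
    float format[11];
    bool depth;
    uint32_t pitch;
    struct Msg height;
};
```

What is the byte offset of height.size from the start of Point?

Msg: size at 0 (size 4, align 4) → ends 4; inode at 4 (size 4, align 4) → ends 8; blocks at 8 (size 8, align 8) → ends 16; total 16 bytes, alignment 8
width at 0 (size 8, align 8) → ends 8
channels at 8 (size 1, align 1) → ends 9
pad 3 to align 4 for format
format at 12 (size 44, align 4) → ends 56
depth at 56 (size 1, align 1) → ends 57
pad 3 to align 4 for pitch
pitch at 60 (size 4, align 4) → ends 64
height at 64 (size 16, align 8) → ends 80
within Msg: size at 0
64 + 0 = 64

64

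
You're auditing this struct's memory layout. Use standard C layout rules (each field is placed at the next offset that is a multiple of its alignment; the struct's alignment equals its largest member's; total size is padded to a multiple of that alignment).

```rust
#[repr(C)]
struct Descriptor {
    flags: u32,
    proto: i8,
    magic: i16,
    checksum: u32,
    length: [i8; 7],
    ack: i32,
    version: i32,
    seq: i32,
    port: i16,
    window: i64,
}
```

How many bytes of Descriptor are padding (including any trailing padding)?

@0: flags [4B, align 4] → 4
@4: proto [1B, align 1] → 5
+1 pad (align 2)
@6: magic [2B, align 2] → 8
@8: checksum [4B, align 4] → 12
@12: length [7B, align 1] → 19
+1 pad (align 4)
@20: ack [4B, align 4] → 24
@24: version [4B, align 4] → 28
@28: seq [4B, align 4] → 32
@32: port [2B, align 2] → 34
+6 pad (align 8)
@40: window [8B, align 8] → 48
size 48, align 8
data bytes 40, size 48 → padding 8

8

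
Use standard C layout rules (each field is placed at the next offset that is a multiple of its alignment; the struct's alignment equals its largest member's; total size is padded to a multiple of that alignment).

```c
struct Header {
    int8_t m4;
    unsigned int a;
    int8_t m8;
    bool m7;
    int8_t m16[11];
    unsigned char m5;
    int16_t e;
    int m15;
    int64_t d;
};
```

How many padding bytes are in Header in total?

0..1  m4  (1B, 1-aligned)
1..4  -- padding (3B)
4..8  a  (4B, 4-aligned)
8..9  m8  (1B, 1-aligned)
9..10  m7  (1B, 1-aligned)
10..21  m16  (11B, 1-aligned)
21..22  m5  (1B, 1-aligned)
22..24  e  (2B, 2-aligned)
24..28  m15  (4B, 4-aligned)
28..32  -- padding (4B)
32..40  d  (8B, 8-aligned)
sizeof = 40, alignof = 8
data bytes 33, size 40 → padding 7

7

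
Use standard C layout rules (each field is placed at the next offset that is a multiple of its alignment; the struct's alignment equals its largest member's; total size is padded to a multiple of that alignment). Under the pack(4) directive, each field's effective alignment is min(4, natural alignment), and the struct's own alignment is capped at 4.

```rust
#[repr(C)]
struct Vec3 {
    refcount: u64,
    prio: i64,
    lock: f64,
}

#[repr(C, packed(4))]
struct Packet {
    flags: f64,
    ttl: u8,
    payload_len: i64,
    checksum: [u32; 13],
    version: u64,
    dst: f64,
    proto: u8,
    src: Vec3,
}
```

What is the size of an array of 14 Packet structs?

1624

Vec3: refcount at 0 (size 8, align 8) → ends 8; prio at 8 (size 8, align 8) → ends 16; lock at 16 (size 8, align 8) → ends 24; total 24 bytes, alignment 8
flags at 0 (size 8, align 4) → ends 8
ttl at 8 (size 1, align 1) → ends 9
pad 3 to align 4 for payload_len
payload_len at 12 (size 8, align 4) → ends 20
checksum at 20 (size 52, align 4) → ends 72
version at 72 (size 8, align 4) → ends 80
dst at 80 (size 8, align 4) → ends 88
proto at 88 (size 1, align 1) → ends 89
pad 3 to align 4 for src
src at 92 (size 24, align 4) → ends 116
total 116 bytes, alignment 4
array of 14: 14 × 116 = 1624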